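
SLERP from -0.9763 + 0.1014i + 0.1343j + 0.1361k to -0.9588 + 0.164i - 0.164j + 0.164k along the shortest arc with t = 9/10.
-0.9647 + 0.1583i - 0.1344j + 0.1619k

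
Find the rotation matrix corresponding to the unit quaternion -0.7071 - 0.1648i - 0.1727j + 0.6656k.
[[0.0543, 0.9982, 0.0249], [-0.8844, 0.0596, -0.463], [-0.4636, 0.0032, 0.886]]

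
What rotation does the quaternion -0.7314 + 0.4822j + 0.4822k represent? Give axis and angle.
axis = (0, √2/2, √2/2), θ = 274°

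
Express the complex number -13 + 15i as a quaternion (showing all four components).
-13 + 15i + 0j + 0k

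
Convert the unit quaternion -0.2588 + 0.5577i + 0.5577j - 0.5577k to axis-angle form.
axis = (√3/3, √3/3, -√3/3), θ = 7π/6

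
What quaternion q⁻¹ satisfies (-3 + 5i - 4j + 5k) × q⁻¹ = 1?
-0.04 - 0.0667i + 0.0533j - 0.0667k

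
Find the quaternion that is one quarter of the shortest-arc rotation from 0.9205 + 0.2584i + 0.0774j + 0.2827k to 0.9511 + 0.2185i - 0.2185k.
0.952 + 0.2546i + 0.0592j + 0.1593k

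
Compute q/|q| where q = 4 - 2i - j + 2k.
0.8 - 0.4i - 0.2j + 0.4k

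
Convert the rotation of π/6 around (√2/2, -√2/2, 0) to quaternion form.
0.9659 + 0.183i - 0.183j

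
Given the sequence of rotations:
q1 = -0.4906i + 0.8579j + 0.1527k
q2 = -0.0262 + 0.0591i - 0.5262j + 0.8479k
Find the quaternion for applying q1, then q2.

q2 · q1 = 0.3509 - 0.7949i - 0.4475j - 0.2115k
0.3509 - 0.7949i - 0.4475j - 0.2115k


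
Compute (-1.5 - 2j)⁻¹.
-0.24 + 0.32j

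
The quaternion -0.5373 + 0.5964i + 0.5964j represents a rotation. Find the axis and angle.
axis = (√2/2, √2/2, 0), θ = 245°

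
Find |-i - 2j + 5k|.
√30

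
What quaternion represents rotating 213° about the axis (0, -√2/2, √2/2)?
-0.284 - 0.678j + 0.678k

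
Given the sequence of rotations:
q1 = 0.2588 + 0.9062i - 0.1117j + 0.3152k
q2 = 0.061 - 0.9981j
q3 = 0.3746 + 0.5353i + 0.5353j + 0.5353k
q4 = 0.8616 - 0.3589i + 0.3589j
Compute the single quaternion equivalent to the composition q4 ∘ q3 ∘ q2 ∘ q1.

q2 · q1 = -0.0957 - 0.2593i - 0.2651j + 0.9237k
q3 · q2 · q1 = -0.2496 + 0.488i - 0.7838j + 0.2917k
q4 · q3 · q2 · q1 = 0.2414 + 0.6147i - 0.6602j + 0.3575k
0.2414 + 0.6147i - 0.6602j + 0.3575k


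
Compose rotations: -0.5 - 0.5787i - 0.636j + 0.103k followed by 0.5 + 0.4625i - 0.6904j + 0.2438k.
-0.4466 - 0.4367i - 0.1615j - 0.7641k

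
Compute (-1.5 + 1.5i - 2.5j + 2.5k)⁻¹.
-0.0882 - 0.0882i + 0.1471j - 0.1471k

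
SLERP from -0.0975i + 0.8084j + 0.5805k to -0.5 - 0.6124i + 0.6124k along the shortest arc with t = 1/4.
-0.1549 - 0.2707i + 0.6717j + 0.672k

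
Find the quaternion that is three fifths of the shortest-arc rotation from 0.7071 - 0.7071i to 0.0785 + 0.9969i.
0.2638 - 0.9646i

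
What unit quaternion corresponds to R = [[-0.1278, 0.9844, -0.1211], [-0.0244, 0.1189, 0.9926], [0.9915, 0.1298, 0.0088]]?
-0.5 + 0.4314i + 0.5563j + 0.5044k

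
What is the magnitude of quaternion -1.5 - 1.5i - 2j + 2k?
3.536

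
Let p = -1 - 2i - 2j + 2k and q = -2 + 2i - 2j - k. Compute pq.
4 + 8i + 8j + 5k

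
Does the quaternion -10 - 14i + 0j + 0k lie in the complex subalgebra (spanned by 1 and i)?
Yes. The quaternion -10 - 14i has j- and k-coefficients y = z = 0, so it lies in the complex subalgebra spanned by 1 and i.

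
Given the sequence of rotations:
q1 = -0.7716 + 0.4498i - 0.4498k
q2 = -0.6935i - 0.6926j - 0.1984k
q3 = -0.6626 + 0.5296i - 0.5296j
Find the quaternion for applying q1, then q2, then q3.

q2 · q1 = 0.2227 + 0.8466i + 0.1332j + 0.4646k
q3 · q2 · q1 = -0.5254 - 0.6891i - 0.4523j + 0.2111k
-0.5254 - 0.6891i - 0.4523j + 0.2111k


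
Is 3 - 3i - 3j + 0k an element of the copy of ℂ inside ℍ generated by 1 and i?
No. The quaternion 3 - 3i - 3j has j-coefficient y = -3 and k-coefficient z = 0, not both zero, so it does not lie in the complex subalgebra spanned by 1 and i.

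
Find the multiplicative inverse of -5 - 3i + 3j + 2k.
-0.1064 + 0.0638i - 0.0638j - 0.0426k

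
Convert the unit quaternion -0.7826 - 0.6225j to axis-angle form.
axis = (0, -1, 0), θ = 283°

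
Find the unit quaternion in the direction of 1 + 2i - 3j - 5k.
0.1601 + 0.3203i - 0.4804j - 0.8006k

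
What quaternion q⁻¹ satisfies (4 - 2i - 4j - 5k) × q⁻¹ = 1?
0.0656 + 0.0328i + 0.0656j + 0.082k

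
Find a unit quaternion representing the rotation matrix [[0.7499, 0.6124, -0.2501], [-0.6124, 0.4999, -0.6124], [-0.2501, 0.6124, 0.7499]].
0.866 + 0.3536i - 0.3536k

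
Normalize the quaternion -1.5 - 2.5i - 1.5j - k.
-0.4376 - 0.7293i - 0.4376j - 0.2917k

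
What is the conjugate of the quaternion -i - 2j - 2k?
i + 2j + 2k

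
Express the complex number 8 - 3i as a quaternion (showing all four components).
8 - 3i + 0j + 0k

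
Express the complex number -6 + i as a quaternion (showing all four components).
-6 + i + 0j + 0k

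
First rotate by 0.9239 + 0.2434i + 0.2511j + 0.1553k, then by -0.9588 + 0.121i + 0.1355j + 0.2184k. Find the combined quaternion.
-0.9832 - 0.1554i - 0.0812j + 0.0503k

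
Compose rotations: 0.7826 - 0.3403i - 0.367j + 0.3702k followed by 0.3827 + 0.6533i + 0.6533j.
0.7616 + 0.6229i + 0.129j + 0.1242k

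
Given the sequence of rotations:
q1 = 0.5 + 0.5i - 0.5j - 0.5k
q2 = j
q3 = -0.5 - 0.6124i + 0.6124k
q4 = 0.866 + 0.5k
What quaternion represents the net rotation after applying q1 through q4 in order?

q2 · q1 = 0.5 - 0.5i + 0.5j - 0.5k
q3 · q2 · q1 = -0.25 - 0.3624i - 0.8624j + 0.25k
q4 · q3 · q2 · q1 = -0.3415 + 0.1174i - 0.928j + 0.0915k
-0.3415 + 0.1174i - 0.928j + 0.0915k


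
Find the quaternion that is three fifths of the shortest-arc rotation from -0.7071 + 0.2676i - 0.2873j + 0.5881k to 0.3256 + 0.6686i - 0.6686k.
-0.5637 - 0.3329i - 0.1378j + 0.7433k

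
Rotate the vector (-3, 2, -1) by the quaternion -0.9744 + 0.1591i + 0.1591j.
(-2.437, 1.437, -2.449)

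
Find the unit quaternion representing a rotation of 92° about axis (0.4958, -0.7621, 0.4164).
0.6947 + 0.3566i - 0.5482j + 0.2995k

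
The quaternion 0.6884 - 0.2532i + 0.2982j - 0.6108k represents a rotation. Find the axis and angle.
axis = (-0.3491, 0.4111, -0.8421), θ = 93°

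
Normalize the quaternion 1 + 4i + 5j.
0.1543 + 0.6172i + 0.7715j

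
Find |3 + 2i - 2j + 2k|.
√21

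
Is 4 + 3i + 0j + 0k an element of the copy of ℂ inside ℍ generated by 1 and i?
Yes. The quaternion 4 + 3i has j- and k-coefficients y = z = 0, so it lies in the complex subalgebra spanned by 1 and i.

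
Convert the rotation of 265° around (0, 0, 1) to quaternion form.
-0.6756 + 0.7373k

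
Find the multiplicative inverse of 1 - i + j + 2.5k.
0.1081 + 0.1081i - 0.1081j - 0.2703k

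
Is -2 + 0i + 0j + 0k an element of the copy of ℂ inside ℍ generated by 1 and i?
Yes. The quaternion -2 has j- and k-coefficients y = z = 0, so it lies in the complex subalgebra spanned by 1 and i.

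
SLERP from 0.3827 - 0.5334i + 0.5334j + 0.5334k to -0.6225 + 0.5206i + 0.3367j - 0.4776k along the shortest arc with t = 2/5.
0.5362 - 0.5896i + 0.1999j + 0.57k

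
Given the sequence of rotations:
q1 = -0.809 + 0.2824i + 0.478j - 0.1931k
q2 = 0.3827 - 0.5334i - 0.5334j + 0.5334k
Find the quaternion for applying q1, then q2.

q2 · q1 = 0.199 + 0.3876i + 0.6621j - 0.6098k
0.199 + 0.3876i + 0.6621j - 0.6098k


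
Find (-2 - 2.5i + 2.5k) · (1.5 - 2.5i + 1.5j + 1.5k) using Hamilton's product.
-13 - 2.5i - 5.5j - 3k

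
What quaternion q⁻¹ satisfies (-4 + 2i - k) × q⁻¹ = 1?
-0.1905 - 0.0952i + 0.0476k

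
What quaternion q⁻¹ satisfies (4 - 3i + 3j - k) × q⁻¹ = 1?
0.1143 + 0.0857i - 0.0857j + 0.0286k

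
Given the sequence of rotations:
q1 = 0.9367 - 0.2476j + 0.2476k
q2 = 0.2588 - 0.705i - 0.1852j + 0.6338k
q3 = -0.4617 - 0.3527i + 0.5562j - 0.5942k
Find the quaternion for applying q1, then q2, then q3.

q2 · q1 = 0.0396 - 0.5493i - 0.063j + 0.8323k
q3 · q2 · q1 = 0.3176 + 0.6651i + 0.6711j - 0.0801k
0.3176 + 0.6651i + 0.6711j - 0.0801k


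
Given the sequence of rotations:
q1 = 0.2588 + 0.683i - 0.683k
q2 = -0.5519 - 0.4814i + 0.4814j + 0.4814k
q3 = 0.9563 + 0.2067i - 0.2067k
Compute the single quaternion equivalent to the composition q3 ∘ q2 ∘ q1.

q2 · q1 = 0.5148 - 0.8303i + 0.1246j + 0.1727k
q3 · q2 · q1 = 0.6996 - 0.6619i + 0.2551j + 0.0845k
0.6996 - 0.6619i + 0.2551j + 0.0845k


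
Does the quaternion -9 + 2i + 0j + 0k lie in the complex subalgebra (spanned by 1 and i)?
Yes. The quaternion -9 + 2i has j- and k-coefficients y = z = 0, so it lies in the complex subalgebra spanned by 1 and i.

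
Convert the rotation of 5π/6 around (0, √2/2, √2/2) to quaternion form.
0.2588 + 0.683j + 0.683k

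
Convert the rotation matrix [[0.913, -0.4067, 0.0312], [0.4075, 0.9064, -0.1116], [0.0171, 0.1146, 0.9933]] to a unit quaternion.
0.9763 + 0.0579i + 0.0036j + 0.2085k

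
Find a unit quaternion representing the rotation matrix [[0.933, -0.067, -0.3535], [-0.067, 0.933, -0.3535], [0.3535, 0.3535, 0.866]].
0.9659 + 0.183i - 0.183j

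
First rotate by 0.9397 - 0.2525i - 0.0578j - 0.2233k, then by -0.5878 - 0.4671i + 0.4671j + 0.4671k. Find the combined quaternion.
-0.539 - 0.3678i + 0.2507j + 0.7151k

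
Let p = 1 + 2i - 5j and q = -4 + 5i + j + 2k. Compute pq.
-9 - 13i + 17j + 29k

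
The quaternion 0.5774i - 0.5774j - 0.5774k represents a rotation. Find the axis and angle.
axis = (√3/3, -√3/3, -√3/3), θ = π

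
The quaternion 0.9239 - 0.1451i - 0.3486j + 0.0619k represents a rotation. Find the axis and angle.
axis = (-0.3792, -0.9111, 0.1618), θ = π/4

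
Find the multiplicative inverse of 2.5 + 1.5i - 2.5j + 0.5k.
0.1667 - 0.1i + 0.1667j - 0.0333k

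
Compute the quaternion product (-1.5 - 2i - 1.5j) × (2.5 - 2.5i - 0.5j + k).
-9.5 - 2.75i - j - 4.25k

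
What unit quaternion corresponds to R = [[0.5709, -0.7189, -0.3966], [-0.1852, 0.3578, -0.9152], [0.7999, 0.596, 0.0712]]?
0.7071 + 0.5343i - 0.423j + 0.1887k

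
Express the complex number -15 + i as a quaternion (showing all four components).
-15 + i + 0j + 0k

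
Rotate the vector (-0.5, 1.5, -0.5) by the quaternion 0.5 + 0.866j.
(-0.183, 1.5, 0.683)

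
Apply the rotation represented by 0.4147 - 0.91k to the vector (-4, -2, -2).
(1.115, 4.331, -2)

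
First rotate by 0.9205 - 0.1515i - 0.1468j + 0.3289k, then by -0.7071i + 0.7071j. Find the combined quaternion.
-0.0033 - 0.4183i + 0.8835j + 0.2109k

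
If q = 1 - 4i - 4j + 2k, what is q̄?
1 + 4i + 4j - 2k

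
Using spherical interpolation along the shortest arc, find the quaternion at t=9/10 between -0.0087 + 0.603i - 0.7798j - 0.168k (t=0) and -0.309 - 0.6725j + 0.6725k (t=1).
-0.292 + 0.0756i - 0.731j + 0.6121k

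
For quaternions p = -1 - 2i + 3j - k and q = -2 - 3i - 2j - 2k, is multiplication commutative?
No: pq = -i - 5j + 17k ≠ 15i - 3j - 9k = qp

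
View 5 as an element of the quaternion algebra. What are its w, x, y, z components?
5 + 0i + 0j + 0k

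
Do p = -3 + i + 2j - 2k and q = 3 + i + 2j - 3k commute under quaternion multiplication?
No: pq = -20 - 2i + j + 3k ≠ -20 + 2i - j + 3k = qp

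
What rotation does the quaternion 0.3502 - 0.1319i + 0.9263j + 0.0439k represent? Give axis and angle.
axis = (-0.1408, 0.9889, 0.0469), θ = 139°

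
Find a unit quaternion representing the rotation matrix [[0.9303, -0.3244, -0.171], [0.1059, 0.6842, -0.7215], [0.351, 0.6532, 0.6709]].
0.9063 + 0.3792i - 0.144j + 0.1187k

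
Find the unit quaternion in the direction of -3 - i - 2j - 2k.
-0.7071 - 0.2357i - 0.4714j - 0.4714k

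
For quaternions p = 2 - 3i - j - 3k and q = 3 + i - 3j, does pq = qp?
No: pq = 6 - 16i - 12j + k ≠ 6 + 2i - 6j - 19k = qp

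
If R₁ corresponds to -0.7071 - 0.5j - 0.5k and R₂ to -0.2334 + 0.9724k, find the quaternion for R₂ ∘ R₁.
0.6512 + 0.4862i + 0.1167j - 0.5709k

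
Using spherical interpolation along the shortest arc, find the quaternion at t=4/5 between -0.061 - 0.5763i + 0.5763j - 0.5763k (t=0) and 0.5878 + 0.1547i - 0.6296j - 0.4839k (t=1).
-0.5492 - 0.2985i + 0.7286j + 0.28k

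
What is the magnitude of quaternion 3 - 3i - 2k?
√22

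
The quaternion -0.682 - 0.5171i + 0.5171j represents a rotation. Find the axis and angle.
axis = (-√2/2, √2/2, 0), θ = 266°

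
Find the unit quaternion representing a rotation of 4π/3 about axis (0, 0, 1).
-0.5 + 0.866k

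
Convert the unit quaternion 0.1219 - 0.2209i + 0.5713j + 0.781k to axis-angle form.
axis = (-0.2226, 0.5756, 0.7869), θ = 166°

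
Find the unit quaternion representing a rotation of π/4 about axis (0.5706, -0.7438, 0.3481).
0.9239 + 0.2184i - 0.2846j + 0.1332k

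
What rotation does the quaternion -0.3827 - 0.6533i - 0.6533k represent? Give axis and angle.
axis = (-√2/2, 0, -√2/2), θ = 5π/4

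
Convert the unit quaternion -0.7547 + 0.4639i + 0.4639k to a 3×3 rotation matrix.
[[0.5696, 0.7002, 0.4304], [-0.7002, 0.1392, 0.7002], [0.4304, -0.7002, 0.5696]]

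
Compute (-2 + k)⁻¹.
-0.4 - 0.2k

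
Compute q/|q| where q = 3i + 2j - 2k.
0.7276i + 0.4851j - 0.4851k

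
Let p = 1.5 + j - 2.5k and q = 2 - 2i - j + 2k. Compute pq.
9 - 3.5i + 5.5j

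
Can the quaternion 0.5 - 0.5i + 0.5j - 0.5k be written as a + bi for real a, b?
No. The quaternion 0.5 - 0.5i + 0.5j - 0.5k has j-coefficient y = 0.5 and k-coefficient z = -0.5, not both zero, so it does not lie in the complex subalgebra spanned by 1 and i.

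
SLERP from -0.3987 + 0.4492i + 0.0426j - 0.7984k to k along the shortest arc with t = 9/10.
-0.0428 + 0.0482i + 0.0046j - 0.9979k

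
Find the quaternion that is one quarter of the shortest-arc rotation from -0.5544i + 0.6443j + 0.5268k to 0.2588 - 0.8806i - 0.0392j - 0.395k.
0.0863 - 0.7713i + 0.5421j + 0.3222k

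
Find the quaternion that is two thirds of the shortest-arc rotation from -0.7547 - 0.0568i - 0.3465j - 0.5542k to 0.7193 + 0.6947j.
-0.7696 - 0.0203i - 0.6069j - 0.1977k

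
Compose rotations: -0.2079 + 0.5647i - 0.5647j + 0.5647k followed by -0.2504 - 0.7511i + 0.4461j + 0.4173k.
0.4925 + 0.5023i + 0.7085j - 0.0559k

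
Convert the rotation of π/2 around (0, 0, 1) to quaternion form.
0.7071 + 0.7071k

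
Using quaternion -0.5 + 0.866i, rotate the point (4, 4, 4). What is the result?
(4, 1.464, -5.464)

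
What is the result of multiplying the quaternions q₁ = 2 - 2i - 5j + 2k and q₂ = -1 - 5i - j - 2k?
-13 + 4i - 11j - 29k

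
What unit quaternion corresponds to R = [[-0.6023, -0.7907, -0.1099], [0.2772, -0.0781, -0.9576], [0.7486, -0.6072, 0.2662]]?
0.3827 + 0.2289i - 0.5608j + 0.6976k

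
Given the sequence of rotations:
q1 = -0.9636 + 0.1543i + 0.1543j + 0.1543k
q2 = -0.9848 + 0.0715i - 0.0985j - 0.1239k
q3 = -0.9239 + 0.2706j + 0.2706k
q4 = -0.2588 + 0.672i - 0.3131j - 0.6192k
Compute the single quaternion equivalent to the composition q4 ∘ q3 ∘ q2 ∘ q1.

q2 · q1 = 0.9722 - 0.2169i - 0.0872j - 0.0063k
q3 · q2 · q1 = -0.8729 + 0.2223i + 0.2849j + 0.3276k
q4 · q3 · q2 · q1 = 0.3686 - 0.5703i - 0.1582j + 0.7168k
0.3686 - 0.5703i - 0.1582j + 0.7168k


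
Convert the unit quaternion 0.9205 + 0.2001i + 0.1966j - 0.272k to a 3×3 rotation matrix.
[[0.7747, 0.5794, 0.2531], [-0.4221, 0.772, -0.4753], [-0.4708, 0.2614, 0.8426]]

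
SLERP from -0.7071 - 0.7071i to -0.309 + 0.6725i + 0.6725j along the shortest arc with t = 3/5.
-0.14 - 0.8589i - 0.4926j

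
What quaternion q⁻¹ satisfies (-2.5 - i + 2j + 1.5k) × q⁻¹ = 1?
-0.1852 + 0.0741i - 0.1481j - 0.1111k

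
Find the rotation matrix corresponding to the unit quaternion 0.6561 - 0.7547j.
[[-0.1391, 0, -0.9903], [0, 1, 0], [0.9903, 0, -0.1391]]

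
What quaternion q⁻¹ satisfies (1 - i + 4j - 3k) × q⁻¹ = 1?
0.037 + 0.037i - 0.1481j + 0.1111k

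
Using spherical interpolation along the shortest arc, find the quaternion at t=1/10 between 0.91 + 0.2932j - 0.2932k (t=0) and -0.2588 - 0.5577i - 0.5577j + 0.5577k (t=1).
0.8759 + 0.0656i + 0.338j - 0.338k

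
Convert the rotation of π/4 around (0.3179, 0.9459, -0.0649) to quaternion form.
0.9239 + 0.1217i + 0.362j - 0.0248k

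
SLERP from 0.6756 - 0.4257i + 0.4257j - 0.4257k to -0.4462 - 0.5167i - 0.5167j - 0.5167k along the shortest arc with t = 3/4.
0.6489 + 0.3106i + 0.6213j + 0.3106k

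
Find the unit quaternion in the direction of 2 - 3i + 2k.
0.4851 - 0.7276i + 0.4851k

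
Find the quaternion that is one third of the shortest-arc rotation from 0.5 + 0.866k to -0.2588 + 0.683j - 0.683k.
0.4468 - 0.2488j + 0.8593k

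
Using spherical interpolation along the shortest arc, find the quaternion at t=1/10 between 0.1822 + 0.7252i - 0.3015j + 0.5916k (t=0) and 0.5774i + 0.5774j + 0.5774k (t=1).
0.169 + 0.7397i - 0.2124j + 0.6158k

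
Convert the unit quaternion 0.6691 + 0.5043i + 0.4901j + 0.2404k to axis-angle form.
axis = (0.6786, 0.6595, 0.3235), θ = 96°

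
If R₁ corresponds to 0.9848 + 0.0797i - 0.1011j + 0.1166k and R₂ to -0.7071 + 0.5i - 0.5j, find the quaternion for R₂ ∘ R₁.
-0.7868 + 0.3777i - 0.4792j - 0.0931k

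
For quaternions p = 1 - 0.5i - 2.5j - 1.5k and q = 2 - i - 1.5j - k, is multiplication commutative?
No: pq = -3.75 - 1.75i - 5.5j - 5.75k ≠ -3.75 - 2.25i - 7.5j - 2.25k = qp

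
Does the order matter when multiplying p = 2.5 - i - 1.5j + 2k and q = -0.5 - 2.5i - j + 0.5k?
Yes: pq = -6.25 - 4.5i - 6.25j - 2.5k ≠ -6.25 - 7i + 2.75j + 3k = qp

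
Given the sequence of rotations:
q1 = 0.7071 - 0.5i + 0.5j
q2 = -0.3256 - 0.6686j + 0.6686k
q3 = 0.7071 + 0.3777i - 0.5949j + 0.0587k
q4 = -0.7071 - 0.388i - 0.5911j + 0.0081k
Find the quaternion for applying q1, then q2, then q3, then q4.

q2 · q1 = 0.1041 - 0.1715i - 0.9699j + 0.1385k
q3 · q2 · q1 = -0.4467 - 0.1074i - 0.8101j - 0.3643k
q4 · q3 · q2 · q1 = -0.2017 + 0.4712i + 0.6946j + 0.5048k
-0.2017 + 0.4712i + 0.6946j + 0.5048k


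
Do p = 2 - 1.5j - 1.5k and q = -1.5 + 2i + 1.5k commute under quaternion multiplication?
No: pq = -0.75 + 1.75i - 0.75j + 8.25k ≠ -0.75 + 6.25i + 5.25j + 2.25k = qp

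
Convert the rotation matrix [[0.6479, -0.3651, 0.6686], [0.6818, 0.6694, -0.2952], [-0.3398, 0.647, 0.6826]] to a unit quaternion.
0.866 + 0.272i + 0.2911j + 0.3022k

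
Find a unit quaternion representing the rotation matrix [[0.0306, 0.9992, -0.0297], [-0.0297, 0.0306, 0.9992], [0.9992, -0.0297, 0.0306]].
0.5224 - 0.4923i - 0.4923j - 0.4923k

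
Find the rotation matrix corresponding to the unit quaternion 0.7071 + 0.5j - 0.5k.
[[0, 0.7071, 0.7071], [-0.7071, 0.5, -0.5], [-0.7071, -0.5, 0.5]]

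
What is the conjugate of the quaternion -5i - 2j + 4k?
5i + 2j - 4k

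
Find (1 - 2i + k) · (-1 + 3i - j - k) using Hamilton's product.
6 + 6i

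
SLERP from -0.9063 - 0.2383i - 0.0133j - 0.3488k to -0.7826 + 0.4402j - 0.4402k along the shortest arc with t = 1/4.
-0.8996 - 0.1826i + 0.1051j - 0.3826k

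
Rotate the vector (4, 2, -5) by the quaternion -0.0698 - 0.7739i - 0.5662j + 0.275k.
(4.393, 4.751, 1.77)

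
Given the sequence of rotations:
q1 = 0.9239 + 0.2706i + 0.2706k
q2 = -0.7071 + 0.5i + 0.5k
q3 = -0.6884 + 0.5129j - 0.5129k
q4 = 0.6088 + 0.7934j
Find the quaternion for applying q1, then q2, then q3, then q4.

q2 · q1 = -0.9239 + 0.2706i + 0.2706k
q3 · q2 · q1 = 0.7748 - 0.0475i - 0.6127j + 0.1488k
q4 · q3 · q2 · q1 = 0.9578 + 0.0891i + 0.2417j + 0.1283k
0.9578 + 0.0891i + 0.2417j + 0.1283k


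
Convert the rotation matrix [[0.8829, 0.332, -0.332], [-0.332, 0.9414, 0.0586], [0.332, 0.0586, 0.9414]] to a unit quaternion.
0.9703 - 0.1711j - 0.1711k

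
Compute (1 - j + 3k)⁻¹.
0.0909 + 0.0909j - 0.2727k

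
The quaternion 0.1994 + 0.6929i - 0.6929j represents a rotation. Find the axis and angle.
axis = (√2/2, -√2/2, 0), θ = 157°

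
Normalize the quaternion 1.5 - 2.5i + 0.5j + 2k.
0.4201 - 0.7001i + 0.14j + 0.5601k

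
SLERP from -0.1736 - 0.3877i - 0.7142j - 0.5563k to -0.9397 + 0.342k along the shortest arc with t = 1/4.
0.1948 - 0.3552i - 0.6544j - 0.6385k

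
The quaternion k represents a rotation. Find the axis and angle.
axis = (0, 0, 1), θ = π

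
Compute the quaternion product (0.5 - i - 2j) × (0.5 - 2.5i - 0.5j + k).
-3.25 - 3.75i - 0.25j - 4k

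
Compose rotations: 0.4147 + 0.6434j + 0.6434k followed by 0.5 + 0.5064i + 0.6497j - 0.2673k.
-0.0387 + 0.8i + 0.2653j + 0.5367k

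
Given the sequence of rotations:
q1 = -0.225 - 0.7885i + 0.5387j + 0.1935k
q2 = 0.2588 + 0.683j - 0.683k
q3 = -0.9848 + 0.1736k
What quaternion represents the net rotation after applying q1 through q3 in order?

q2 · q1 = -0.294 + 0.296i + 0.5243j + 0.7423k
q3 · q2 · q1 = 0.1607 - 0.3825i - 0.4649j - 0.7821k
0.1607 - 0.3825i - 0.4649j - 0.7821k


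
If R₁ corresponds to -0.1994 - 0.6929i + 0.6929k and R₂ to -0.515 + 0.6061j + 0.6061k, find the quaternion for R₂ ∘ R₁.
-0.3173 + 0.7768i - 0.5408j - 0.0577k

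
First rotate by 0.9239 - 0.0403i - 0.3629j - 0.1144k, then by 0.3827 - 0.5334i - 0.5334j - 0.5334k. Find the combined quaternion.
0.0775 - 0.6408i - 0.6712j - 0.3645k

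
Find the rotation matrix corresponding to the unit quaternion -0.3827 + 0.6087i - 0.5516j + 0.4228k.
[[0.034, -0.3479, 0.9369], [-0.9951, -0.0986, -0.0005], [0.0925, -0.9323, -0.3496]]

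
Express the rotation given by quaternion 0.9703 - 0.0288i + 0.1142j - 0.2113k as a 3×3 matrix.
[[0.8846, 0.4035, 0.2338], [-0.4166, 0.909, 0.0076], [-0.2094, -0.1042, 0.9723]]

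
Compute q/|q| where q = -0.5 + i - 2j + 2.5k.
-0.1474 + 0.2949i - 0.5898j + 0.7372k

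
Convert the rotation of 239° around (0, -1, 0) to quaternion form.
-0.4924 - 0.8704j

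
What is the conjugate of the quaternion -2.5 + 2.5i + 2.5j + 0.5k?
-2.5 - 2.5i - 2.5j - 0.5k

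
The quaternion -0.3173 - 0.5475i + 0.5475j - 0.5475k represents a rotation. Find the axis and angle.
axis = (-√3/3, √3/3, -√3/3), θ = 217°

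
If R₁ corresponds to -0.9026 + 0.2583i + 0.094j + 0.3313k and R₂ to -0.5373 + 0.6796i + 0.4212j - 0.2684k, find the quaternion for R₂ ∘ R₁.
0.3588 - 0.5874i - 0.7252j + 0.0193k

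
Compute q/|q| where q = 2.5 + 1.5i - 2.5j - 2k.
0.5774 + 0.3464i - 0.5774j - 0.4619k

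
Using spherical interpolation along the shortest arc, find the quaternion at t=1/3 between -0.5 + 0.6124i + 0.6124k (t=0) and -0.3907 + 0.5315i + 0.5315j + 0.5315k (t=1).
-0.4799 + 0.6063i + 0.1857j + 0.6063k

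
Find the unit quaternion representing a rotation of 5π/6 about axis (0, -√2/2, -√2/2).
0.2588 - 0.683j - 0.683k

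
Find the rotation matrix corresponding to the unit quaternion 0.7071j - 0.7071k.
[[-1, 0, 0], [0, 0, -1], [0, -1, 0]]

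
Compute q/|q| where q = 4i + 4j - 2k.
0.6667i + 0.6667j - 0.3333k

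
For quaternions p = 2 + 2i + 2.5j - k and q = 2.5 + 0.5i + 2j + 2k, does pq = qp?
No: pq = 1 + 13i + 5.75j + 4.25k ≠ 1 - i + 14.75j - 1.25k = qp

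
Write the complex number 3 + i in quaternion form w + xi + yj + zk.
3 + i + 0j + 0k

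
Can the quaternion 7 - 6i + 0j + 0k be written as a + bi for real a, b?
Yes. The quaternion 7 - 6i has j- and k-coefficients y = z = 0, so it lies in the complex subalgebra spanned by 1 and i.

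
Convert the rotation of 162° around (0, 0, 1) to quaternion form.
0.1564 + 0.9877k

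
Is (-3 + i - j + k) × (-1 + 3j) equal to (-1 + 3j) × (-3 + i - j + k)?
No: pq = 6 - 4i - 8j + 2k ≠ 6 + 2i - 8j - 4k = qp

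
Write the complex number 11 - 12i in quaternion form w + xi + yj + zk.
11 - 12i + 0j + 0k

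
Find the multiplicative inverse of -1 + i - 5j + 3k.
-0.0278 - 0.0278i + 0.1389j - 0.0833k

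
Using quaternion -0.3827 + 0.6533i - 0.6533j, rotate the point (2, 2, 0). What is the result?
(-1.414, -1.414, -2)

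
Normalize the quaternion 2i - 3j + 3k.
0.4264i - 0.6396j + 0.6396k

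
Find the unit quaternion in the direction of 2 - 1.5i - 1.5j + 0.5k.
0.6761 - 0.5071i - 0.5071j + 0.169k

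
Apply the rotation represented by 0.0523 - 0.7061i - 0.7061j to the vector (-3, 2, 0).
(1.986, -2.986, -0.369)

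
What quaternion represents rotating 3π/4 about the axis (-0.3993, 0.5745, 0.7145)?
0.3827 - 0.3689i + 0.5308j + 0.6601k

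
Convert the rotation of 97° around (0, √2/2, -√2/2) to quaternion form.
0.6626 + 0.5296j - 0.5296k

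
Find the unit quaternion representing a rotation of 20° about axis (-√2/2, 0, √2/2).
0.9848 - 0.1228i + 0.1228k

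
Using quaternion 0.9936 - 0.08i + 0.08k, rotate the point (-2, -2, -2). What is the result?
(-1.631, -2.585, -1.631)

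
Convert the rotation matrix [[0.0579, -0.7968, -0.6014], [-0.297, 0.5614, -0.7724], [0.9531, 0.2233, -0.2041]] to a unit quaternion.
0.5948 + 0.4185i - 0.6534j + 0.2101k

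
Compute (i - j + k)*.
-i + j - k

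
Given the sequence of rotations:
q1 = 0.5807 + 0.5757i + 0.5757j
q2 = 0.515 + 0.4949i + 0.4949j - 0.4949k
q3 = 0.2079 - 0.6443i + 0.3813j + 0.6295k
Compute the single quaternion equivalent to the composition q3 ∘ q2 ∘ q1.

q2 · q1 = -0.2708 + 0.8688i + 0.299j - 0.2874k
q3 · q2 · q1 = 0.5704 + 0.0573i + 0.3206j - 0.7541k
0.5704 + 0.0573i + 0.3206j - 0.7541k


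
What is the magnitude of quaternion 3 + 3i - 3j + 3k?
6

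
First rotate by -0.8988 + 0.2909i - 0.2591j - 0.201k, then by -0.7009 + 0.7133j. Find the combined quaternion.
0.8148 - 0.3473i - 0.4595j - 0.0666k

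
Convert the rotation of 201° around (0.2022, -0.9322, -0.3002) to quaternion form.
-0.1822 + 0.1988i - 0.9166j - 0.2952k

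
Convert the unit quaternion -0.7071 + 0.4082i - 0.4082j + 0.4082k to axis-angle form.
axis = (√3/3, -√3/3, √3/3), θ = 3π/2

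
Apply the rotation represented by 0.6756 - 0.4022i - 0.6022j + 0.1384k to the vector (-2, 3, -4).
(4.119, -0.935, -3.34)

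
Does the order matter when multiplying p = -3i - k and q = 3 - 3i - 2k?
Yes: pq = -11 - 9i - 3j - 3k ≠ -11 - 9i + 3j - 3k = qp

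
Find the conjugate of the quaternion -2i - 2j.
2i + 2j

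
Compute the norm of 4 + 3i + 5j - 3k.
√59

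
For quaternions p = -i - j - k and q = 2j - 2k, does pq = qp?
No: pq = 4i - 2j - 2k ≠ -4i + 2j + 2k = qp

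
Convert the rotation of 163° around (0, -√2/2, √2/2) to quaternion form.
0.1478 - 0.6993j + 0.6993k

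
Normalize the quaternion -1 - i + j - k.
-0.5 - 0.5i + 0.5j - 0.5k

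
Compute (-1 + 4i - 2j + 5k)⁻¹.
-0.0217 - 0.087i + 0.0435j - 0.1087k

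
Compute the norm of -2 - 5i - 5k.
√54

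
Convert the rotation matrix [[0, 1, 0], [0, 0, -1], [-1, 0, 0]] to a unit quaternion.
-0.5 - 0.5i - 0.5j + 0.5k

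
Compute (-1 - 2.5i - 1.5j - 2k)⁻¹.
-0.0741 + 0.1852i + 0.1111j + 0.1481k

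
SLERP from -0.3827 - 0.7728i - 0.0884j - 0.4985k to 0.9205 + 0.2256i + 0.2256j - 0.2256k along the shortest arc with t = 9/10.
-0.9126 - 0.308i - 0.223j + 0.1501k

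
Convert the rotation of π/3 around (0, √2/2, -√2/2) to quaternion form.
0.866 + 0.3536j - 0.3536k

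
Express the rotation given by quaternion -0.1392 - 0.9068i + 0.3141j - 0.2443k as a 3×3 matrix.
[[0.6833, -0.6377, 0.3556], [-0.5016, -0.7639, -0.4059], [0.5305, 0.099, -0.8419]]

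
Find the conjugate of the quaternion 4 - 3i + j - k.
4 + 3i - j + k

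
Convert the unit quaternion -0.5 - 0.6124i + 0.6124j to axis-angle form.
axis = (-√2/2, √2/2, 0), θ = 4π/3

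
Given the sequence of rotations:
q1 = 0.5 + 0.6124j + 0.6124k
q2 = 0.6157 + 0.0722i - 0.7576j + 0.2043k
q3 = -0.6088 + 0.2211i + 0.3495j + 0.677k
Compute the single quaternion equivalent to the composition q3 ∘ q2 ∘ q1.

q2 · q1 = 0.6467 - 0.553i - 0.046j + 0.5234k
q3 · q2 · q1 = -0.6097 + 0.6937i - 0.2361j + 0.3023k
-0.6097 + 0.6937i - 0.2361j + 0.3023k


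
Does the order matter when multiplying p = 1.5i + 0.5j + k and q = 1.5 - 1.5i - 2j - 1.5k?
Yes: pq = 4.75 + 3.5i + 1.5j - 0.75k ≠ 4.75 + i + 3.75k = qp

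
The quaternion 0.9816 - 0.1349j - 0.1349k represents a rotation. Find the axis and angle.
axis = (0, -√2/2, -√2/2), θ = 22°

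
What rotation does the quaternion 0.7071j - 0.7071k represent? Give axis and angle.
axis = (0, √2/2, -√2/2), θ = π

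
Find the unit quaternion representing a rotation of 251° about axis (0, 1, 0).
-0.5807 + 0.8141j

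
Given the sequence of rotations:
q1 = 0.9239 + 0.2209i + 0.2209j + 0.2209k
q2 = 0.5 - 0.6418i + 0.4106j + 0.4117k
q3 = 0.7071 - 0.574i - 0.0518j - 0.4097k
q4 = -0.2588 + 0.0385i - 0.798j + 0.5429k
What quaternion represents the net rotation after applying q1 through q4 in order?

q2 · q1 = 0.4221 - 0.4828i + 0.7225j + 0.2583k
q3 · q2 · q1 = 0.1646 - 0.301i + 0.8351j - 0.43k
q4 · q3 · q2 · q1 = 0.8688 - 0.026i - 0.4943j - 0.0074k
0.8688 - 0.026i - 0.4943j - 0.0074k


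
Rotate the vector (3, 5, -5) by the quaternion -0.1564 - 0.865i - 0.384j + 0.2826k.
(7.244, 0.885, 2.397)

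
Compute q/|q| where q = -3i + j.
-0.9487i + 0.3162j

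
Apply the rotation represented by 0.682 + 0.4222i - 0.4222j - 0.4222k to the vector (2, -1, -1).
(1.287, -1.932, -0.781)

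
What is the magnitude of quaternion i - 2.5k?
2.693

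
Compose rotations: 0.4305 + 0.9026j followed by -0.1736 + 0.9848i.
-0.0747 + 0.424i - 0.1567j + 0.8889k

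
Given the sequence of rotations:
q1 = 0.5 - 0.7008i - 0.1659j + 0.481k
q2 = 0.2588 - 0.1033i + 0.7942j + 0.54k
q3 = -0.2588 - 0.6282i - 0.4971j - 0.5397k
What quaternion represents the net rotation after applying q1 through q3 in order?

q2 · q1 = -0.071 + 0.2386i + 0.0254j + 0.9682k
q3 · q2 · q1 = 0.7034 - 0.4847i + 0.5082j - 0.1096k
0.7034 - 0.4847i + 0.5082j - 0.1096k


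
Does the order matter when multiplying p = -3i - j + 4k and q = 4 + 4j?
Yes: pq = 4 - 28i - 4j + 4k ≠ 4 + 4i - 4j + 28k = qp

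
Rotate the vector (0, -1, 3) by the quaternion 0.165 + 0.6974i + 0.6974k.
(3.148, 0.255, -0.148)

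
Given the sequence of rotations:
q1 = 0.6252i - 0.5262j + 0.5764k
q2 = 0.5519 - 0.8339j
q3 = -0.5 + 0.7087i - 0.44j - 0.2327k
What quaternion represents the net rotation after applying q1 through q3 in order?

q2 · q1 = -0.4388 - 0.1356i - 0.2904j + 0.8395k
q3 · q2 · q1 = 0.3831 - 0.6801i - 0.2251j - 0.5831k
0.3831 - 0.6801i - 0.2251j - 0.5831k


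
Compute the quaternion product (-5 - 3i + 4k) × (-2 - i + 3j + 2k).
-1 - i - 13j - 27k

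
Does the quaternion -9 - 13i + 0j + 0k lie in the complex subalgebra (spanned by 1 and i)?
Yes. The quaternion -9 - 13i has j- and k-coefficients y = z = 0, so it lies in the complex subalgebra spanned by 1 and i.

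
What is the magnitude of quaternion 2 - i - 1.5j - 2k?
3.354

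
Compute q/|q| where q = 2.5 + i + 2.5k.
0.6804 + 0.2722i + 0.6804k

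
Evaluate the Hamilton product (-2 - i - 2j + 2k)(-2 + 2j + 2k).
4 - 6i + 2j - 10k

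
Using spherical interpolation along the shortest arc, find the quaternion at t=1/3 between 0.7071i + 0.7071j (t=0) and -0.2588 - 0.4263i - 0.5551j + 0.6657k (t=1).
0.0952 + 0.6582i + 0.7056j - 0.2448k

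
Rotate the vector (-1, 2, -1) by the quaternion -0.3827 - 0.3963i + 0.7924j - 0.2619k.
(-0.865, 2.243, -0.468)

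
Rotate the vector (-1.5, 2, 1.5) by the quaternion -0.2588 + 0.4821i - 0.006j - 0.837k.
(-1.482, -1.984, 1.539)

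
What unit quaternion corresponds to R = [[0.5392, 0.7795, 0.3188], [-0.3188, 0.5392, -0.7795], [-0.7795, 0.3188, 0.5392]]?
0.8089 + 0.3394i + 0.3394j - 0.3394k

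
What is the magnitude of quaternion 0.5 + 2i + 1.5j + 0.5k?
2.598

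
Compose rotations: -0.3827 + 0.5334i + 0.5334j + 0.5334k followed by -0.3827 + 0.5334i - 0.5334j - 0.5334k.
0.431 - 0.4083i - 0.569j + 0.569k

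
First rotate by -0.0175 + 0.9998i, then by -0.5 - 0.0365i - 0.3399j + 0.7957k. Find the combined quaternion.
0.0452 - 0.4993i + 0.8015j + 0.3259k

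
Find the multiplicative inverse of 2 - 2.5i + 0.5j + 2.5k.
0.1194 + 0.1493i - 0.0299j - 0.1493k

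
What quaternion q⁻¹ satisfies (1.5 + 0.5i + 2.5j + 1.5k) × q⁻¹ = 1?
0.1364 - 0.0455i - 0.2273j - 0.1364k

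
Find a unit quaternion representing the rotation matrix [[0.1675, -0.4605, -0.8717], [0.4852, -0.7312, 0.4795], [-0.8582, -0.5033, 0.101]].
-0.3665 + 0.6704i + 0.0092j - 0.6451k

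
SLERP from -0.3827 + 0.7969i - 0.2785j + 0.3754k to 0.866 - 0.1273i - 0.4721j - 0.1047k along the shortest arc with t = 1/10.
-0.4753 + 0.7722i - 0.2028j + 0.3696k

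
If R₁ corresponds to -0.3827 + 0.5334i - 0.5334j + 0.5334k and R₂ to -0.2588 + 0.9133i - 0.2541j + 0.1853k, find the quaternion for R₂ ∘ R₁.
-0.6225 - 0.5243i - 0.153j - 0.5606k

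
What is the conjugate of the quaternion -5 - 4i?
-5 + 4i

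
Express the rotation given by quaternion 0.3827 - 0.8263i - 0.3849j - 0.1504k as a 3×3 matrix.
[[0.6585, 0.7512, -0.0461], [0.521, -0.4108, 0.7482], [0.5432, -0.5167, -0.6618]]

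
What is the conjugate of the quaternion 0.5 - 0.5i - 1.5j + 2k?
0.5 + 0.5i + 1.5j - 2k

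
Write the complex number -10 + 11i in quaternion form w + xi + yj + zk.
-10 + 11i + 0j + 0k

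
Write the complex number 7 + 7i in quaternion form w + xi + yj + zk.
7 + 7i + 0j + 0k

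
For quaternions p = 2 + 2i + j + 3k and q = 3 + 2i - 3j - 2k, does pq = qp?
No: pq = 11 + 17i + 7j - 3k ≠ 11 + 3i - 13j + 13k = qp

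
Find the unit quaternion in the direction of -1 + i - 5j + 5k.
-0.1387 + 0.1387i - 0.6934j + 0.6934k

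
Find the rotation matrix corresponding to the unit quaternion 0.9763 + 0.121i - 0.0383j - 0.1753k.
[[0.9356, 0.333, -0.1172], [-0.3516, 0.9093, -0.2228], [0.0324, 0.2497, 0.9678]]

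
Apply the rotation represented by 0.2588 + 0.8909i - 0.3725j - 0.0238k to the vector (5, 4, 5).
(-0.175, -7.951, -1.657)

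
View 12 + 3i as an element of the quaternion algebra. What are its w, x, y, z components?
12 + 3i + 0j + 0k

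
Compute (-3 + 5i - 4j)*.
-3 - 5i + 4j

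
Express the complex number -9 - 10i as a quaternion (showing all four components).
-9 - 10i + 0j + 0k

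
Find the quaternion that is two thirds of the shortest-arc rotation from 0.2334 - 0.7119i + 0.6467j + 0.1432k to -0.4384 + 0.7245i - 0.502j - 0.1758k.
0.3726 - 0.7255i + 0.5543j + 0.1661k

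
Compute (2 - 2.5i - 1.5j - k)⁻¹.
0.1481 + 0.1852i + 0.1111j + 0.0741k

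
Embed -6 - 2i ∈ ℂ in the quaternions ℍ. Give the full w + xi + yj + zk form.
-6 - 2i + 0j + 0k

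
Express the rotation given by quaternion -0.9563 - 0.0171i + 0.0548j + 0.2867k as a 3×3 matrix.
[[0.8296, 0.5465, -0.1146], [-0.5502, 0.835, -0.0013], [0.095, 0.0641, 0.9934]]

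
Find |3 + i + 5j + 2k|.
√39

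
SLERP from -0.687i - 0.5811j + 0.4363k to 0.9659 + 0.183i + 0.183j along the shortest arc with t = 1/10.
-0.1323 - 0.6841i - 0.5825j + 0.4185k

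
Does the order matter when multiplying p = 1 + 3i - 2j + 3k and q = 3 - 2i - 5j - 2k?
Yes: pq = 5 + 26i - 11j - 12k ≠ 5 - 12i - 11j + 26k = qp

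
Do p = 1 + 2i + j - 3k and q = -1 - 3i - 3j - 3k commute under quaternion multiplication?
No: pq = -1 - 17i + 11j - 3k ≠ -1 + 7i - 19j + 3k = qp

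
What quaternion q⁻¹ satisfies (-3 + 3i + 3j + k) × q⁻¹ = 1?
-0.1071 - 0.1071i - 0.1071j - 0.0357k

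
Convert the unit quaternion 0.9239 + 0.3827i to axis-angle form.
axis = (1, 0, 0), θ = π/4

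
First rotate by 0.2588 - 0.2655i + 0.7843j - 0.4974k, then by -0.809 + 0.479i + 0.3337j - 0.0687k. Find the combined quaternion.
-0.3781 + 0.2267i - 0.2916j + 0.8489k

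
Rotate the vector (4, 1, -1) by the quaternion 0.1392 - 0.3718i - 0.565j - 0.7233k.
(-2.498, -0.369, 3.409)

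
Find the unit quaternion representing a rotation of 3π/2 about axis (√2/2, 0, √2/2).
-0.7071 + 0.5i + 0.5k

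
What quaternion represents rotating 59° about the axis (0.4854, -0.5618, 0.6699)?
0.8704 + 0.239i - 0.2766j + 0.3299k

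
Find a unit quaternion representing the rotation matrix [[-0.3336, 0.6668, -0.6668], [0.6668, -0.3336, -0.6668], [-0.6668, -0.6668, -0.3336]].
-0.5774i - 0.5774j + 0.5774k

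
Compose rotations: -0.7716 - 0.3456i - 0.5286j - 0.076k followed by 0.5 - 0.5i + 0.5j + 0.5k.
-0.2563 + 0.4393i - 0.8609j + 0.0133k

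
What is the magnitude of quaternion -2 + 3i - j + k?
√15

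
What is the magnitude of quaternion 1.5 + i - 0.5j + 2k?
2.739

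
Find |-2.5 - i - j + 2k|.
3.5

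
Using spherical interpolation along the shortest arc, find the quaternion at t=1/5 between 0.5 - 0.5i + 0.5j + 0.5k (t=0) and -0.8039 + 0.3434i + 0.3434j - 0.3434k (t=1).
0.6113 - 0.504i + 0.344j + 0.504k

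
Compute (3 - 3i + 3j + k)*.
3 + 3i - 3j - k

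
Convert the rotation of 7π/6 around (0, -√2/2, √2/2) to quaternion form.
-0.2588 - 0.683j + 0.683k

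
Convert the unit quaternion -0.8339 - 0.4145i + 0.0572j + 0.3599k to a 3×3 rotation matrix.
[[0.7344, 0.5528, -0.3938], [-0.6477, 0.3973, -0.6501], [-0.203, 0.7325, 0.6498]]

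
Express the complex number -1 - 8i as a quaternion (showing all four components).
-1 - 8i + 0j + 0k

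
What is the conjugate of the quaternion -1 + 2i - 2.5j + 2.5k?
-1 - 2i + 2.5j - 2.5k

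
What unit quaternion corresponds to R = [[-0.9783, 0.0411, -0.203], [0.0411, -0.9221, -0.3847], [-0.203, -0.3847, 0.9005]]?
-0.1041i - 0.1973j + 0.9748k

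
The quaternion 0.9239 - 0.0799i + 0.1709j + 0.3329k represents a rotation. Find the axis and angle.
axis = (-0.2088, 0.4466, 0.87), θ = π/4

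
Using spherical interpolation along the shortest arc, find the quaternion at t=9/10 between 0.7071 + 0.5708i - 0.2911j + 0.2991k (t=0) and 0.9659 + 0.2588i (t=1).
0.9541 + 0.2961i - 0.0309j + 0.0317k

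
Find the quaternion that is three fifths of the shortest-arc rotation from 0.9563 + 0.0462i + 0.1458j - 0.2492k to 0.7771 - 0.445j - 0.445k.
0.8961 + 0.0197i - 0.218j - 0.3861k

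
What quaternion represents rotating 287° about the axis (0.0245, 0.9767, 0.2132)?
-0.8039 + 0.0146i + 0.581j + 0.1268k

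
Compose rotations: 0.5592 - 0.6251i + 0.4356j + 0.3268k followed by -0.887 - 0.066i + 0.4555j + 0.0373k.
-0.7479 + 0.6502i - 0.1334j - 0.013k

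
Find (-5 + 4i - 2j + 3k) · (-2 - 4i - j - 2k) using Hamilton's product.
30 + 19i + 5j - 8k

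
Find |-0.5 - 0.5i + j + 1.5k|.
1.936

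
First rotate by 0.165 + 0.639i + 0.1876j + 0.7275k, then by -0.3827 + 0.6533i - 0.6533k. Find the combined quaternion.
-0.0053 - 0.0142i - 0.9645j - 0.2636k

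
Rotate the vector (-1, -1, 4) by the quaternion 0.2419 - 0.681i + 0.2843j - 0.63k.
(4.02, 1.298, -0.39)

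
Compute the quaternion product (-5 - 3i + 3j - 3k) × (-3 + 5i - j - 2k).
27 - 25i - 25j + 7k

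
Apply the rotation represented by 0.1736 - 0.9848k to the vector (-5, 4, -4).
(6.066, -2.049, -4)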